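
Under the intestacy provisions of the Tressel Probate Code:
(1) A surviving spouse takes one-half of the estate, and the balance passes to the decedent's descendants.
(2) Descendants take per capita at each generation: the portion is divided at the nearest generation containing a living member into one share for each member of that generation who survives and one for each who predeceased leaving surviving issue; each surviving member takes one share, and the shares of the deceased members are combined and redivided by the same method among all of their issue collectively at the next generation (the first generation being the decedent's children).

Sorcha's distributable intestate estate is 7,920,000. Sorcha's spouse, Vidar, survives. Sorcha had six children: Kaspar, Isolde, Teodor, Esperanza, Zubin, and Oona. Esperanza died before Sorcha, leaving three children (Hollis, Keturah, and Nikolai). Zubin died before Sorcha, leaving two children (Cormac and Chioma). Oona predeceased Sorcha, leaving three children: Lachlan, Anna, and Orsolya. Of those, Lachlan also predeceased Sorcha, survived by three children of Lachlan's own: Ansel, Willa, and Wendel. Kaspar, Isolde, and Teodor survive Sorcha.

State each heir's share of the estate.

Vidar: 3,960,000; Kaspar: 660,000; Isolde: 660,000; Teodor: 660,000; Hollis: 247,500; Keturah: 247,500; Nikolai: 247,500; Cormac: 247,500; Chioma: 247,500; Ansel: 82,500; Willa: 82,500; Wendel: 82,500; Anna: 247,500; Orsolya: 247,500

Vidar takes one-half of 7,920,000 = 3,960,000. The remaining 3,960,000 passes to the descendants.
The descendants' portion (3,960,000) is divided at the children's generation into 6 shares of 660,000. Kaspar, Isolde, and Teodor each take 660,000. The 3 shares of the deceased (Esperanza, Zubin, and Oona) are combined into a pool of 1,980,000.
That pool (1,980,000) is divided at the grandchildren's generation into 8 shares of 247,500. Hollis, Keturah, Nikolai, Cormac, Chioma, Anna, and Orsolya each take 247,500. The remaining share for the deceased Lachlan (247,500) is carried to the next generation.
That pool (247,500) is divided at the great-grandchildren's generation equally among Ansel, Willa, and Wendel: 82,500 each.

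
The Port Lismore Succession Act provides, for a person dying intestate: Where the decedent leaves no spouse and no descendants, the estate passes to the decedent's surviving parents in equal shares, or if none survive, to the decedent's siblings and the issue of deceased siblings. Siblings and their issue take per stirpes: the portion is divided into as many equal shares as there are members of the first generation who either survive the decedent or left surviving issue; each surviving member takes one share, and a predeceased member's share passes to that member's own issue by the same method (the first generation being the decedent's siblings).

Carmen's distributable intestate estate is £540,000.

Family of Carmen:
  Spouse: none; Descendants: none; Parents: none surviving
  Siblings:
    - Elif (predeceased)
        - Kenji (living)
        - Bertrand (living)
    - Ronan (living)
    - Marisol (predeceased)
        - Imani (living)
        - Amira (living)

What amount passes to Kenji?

The entire £540,000 passes to the siblings and their issue.
That amount (£540,000) is divided into 3 shares of £180,000: Ronan takes £180,000; Elif's £180,000 share passes to Elif's issue; Marisol's £180,000 share passes to Marisol's issue.
Elif's share (£180,000) is divided into 2 shares of £90,000: Kenji and Bertrand each take £90,000.
Marisol's share (£180,000) is divided into 2 shares of £90,000: Imani and Amira each take £90,000.

Kenji receives £90,000.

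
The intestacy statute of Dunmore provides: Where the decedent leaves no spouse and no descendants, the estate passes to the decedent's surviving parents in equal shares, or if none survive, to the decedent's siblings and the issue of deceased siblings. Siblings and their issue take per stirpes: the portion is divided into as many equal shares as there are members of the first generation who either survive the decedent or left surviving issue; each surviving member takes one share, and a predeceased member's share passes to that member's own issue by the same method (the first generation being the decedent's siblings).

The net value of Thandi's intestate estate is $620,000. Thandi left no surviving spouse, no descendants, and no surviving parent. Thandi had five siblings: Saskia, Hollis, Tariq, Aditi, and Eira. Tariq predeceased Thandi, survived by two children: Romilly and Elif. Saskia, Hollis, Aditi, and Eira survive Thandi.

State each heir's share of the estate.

The entire $620,000 passes to the siblings and their issue.
That amount ($620,000) is divided into 5 shares of $124,000: Saskia, Hollis, Aditi, and Eira each take $124,000; Tariq's $124,000 share passes to Tariq's issue.
Tariq's share ($124,000) is divided into 2 shares of $62,000: Romilly and Elif each take $62,000.

Saskia: $124,000; Hollis: $124,000; Romilly: $62,000; Elif: $62,000; Aditi: $124,000; Eira: $124,000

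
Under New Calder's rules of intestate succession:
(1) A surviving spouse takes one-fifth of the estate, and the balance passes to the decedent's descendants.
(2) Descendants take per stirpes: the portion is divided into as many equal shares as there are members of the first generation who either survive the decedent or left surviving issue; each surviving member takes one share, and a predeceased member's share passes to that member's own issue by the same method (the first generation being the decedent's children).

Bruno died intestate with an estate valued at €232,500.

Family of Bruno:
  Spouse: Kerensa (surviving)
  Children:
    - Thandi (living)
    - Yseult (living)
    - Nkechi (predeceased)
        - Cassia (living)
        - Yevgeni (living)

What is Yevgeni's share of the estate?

Yevgeni receives €31,000.

Kerensa takes one-fifth of €232,500 = €46,500. The remaining €186,000 passes to the descendants.
The descendants' portion (€186,000) is divided into 3 shares of €62,000: Thandi and Yseult each take €62,000; Nkechi's €62,000 share passes to Nkechi's issue.
Nkechi's share (€62,000) is divided into 2 shares of €31,000: Cassia and Yevgeni each take €31,000.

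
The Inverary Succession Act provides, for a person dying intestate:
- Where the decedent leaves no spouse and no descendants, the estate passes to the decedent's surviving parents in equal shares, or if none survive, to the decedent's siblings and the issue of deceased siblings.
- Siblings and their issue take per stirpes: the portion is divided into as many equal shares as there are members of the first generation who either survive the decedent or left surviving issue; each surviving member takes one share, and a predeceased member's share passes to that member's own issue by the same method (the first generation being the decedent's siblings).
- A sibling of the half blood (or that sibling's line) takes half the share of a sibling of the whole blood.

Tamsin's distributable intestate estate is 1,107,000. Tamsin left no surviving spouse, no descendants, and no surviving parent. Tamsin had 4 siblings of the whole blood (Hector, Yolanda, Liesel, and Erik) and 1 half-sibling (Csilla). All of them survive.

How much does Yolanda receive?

The entire 1,107,000 passes to the siblings and their issue.
Counting each half-blood sibling's line as half a unit, there are 9/2 units in 1,107,000, so one unit is 246,000. Whole-blood lines (Hector, Yolanda, Liesel, and Erik) take 246,000 each; half-blood lines (Csilla) take 123,000 each.

Yolanda receives 246,000.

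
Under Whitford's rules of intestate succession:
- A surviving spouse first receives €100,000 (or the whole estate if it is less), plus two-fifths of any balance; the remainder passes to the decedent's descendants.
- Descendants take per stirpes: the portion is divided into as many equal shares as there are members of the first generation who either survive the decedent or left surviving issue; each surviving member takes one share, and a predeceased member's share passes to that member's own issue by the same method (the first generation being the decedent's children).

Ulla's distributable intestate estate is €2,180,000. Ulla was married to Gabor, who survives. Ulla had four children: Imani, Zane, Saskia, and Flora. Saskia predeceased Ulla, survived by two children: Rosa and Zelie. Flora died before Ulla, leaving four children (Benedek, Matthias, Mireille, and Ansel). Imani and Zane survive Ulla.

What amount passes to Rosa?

Gabor first takes €100,000, leaving a balance of €2,080,000. Gabor then takes two-fifths of the balance (€832,000), for a total of €932,000. The remaining €1,248,000 passes to the descendants.
The descendants' portion (€1,248,000) is divided into 4 shares of €312,000: Imani and Zane each take €312,000; Saskia's €312,000 share passes to Saskia's issue; Flora's €312,000 share passes to Flora's issue.
Saskia's share (€312,000) is divided into 2 shares of €156,000: Rosa and Zelie each take €156,000.
Flora's share (€312,000) is divided into 4 shares of €78,000: Benedek, Matthias, Mireille, and Ansel each take €78,000.

Rosa receives €156,000.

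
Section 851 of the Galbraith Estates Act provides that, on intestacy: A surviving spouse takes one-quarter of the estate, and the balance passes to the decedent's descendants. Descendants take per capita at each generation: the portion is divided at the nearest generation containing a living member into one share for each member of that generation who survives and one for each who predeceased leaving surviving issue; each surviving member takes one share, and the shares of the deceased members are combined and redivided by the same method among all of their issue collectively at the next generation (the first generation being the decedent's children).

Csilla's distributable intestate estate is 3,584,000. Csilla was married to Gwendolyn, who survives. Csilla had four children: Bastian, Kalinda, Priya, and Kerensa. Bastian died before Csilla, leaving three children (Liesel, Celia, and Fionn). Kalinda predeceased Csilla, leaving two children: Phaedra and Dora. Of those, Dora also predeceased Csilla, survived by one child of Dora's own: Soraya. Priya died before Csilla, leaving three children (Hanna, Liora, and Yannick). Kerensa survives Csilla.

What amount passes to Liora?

Gwendolyn takes one-quarter of 3,584,000 = 896,000. The remaining 2,688,000 passes to the descendants.
The descendants' portion (2,688,000) is divided at the children's generation into 4 shares of 672,000. Kerensa takes 672,000. The 3 shares of the deceased (Bastian, Kalinda, and Priya) are combined into a pool of 2,016,000.
That pool (2,016,000) is divided at the grandchildren's generation into 8 shares of 252,000. Liesel, Celia, Fionn, Phaedra, Hanna, Liora, and Yannick each take 252,000. The remaining share for the deceased Dora (252,000) is carried to the next generation.
That pool (252,000) passes entirely to Soraya, the sole taker at the great-grandchildren's generation.

Liora receives 252,000.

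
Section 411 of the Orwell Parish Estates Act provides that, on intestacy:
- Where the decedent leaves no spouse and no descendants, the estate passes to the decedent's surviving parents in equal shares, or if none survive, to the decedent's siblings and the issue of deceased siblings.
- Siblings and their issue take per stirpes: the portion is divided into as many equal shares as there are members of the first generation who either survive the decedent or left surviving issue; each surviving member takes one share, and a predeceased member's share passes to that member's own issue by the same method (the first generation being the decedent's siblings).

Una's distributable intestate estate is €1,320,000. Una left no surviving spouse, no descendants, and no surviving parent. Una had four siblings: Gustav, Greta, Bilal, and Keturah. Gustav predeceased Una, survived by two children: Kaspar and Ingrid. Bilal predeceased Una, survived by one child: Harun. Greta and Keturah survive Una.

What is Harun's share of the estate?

Harun receives €330,000.

The entire €1,320,000 passes to the siblings and their issue.
That amount (€1,320,000) is divided into 4 shares of €330,000: Greta and Keturah each take €330,000; Gustav's €330,000 share passes to Gustav's issue; Bilal's €330,000 share passes to Bilal's issue.
Gustav's share (€330,000) is divided into 2 shares of €165,000: Kaspar and Ingrid each take €165,000.
Bilal's share (€330,000) passes entirely to Harun.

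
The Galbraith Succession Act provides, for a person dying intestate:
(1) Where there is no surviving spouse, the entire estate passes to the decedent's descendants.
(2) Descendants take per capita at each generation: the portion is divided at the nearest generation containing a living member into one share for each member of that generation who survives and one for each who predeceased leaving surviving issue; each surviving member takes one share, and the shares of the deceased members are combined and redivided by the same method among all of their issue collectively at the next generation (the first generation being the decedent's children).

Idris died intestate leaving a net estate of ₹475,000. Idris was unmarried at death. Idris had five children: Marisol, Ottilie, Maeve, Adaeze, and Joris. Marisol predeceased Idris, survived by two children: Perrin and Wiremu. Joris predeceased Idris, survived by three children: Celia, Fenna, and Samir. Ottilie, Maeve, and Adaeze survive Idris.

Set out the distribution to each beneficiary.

Perrin: ₹38,000; Wiremu: ₹38,000; Ottilie: ₹95,000; Maeve: ₹95,000; Adaeze: ₹95,000; Celia: ₹38,000; Fenna: ₹38,000; Samir: ₹38,000

The entire ₹475,000 passes to the descendants.
That amount (₹475,000) is divided at the children's generation into 5 shares of ₹95,000. Ottilie, Maeve, and Adaeze each take ₹95,000. The 2 shares of the deceased (Marisol and Joris) are combined into a pool of ₹190,000.
That pool (₹190,000) is divided at the grandchildren's generation equally among Perrin, Wiremu, Celia, Fenna, and Samir: ₹38,000 each.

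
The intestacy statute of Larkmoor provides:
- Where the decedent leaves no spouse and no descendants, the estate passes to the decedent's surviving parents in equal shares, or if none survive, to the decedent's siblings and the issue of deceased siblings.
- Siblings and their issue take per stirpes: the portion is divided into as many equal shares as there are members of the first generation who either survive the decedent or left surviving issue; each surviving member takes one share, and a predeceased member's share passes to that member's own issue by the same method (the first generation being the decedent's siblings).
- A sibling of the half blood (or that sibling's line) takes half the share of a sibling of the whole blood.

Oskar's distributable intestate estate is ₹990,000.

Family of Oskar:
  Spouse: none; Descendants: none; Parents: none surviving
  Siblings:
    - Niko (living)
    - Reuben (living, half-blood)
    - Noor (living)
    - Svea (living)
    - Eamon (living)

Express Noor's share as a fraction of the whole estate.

The entire ₹990,000 passes to the siblings and their issue.
Counting each half-blood sibling's line as half a unit, there are 9/2 units in ₹990,000, so one unit is ₹220,000. Whole-blood lines (Niko, Noor, Svea, and Eamon) take ₹220,000 each; half-blood lines (Reuben) take ₹110,000 each.

Noor receives 2/9 of the estate.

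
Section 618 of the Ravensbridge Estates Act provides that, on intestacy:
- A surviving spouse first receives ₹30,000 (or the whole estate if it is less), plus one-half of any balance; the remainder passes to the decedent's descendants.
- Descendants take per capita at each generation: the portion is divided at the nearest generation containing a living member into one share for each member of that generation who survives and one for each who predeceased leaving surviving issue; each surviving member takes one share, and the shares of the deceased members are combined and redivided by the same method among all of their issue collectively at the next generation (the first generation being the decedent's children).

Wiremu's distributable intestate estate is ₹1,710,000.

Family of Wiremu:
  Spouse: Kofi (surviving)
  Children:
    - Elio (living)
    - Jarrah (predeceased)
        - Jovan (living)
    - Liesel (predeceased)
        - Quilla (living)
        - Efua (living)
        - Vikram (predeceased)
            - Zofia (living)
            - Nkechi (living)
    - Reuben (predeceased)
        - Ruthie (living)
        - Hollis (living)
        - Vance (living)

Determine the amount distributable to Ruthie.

Kofi first takes ₹30,000, leaving a balance of ₹1,680,000. Kofi then takes one-half of the balance (₹840,000), for a total of ₹870,000. The remaining ₹840,000 passes to the descendants.
The descendants' portion (₹840,000) is divided at the children's generation into 4 shares of ₹210,000. Elio takes ₹210,000. The 3 shares of the deceased (Jarrah, Liesel, and Reuben) are combined into a pool of ₹630,000.
That pool (₹630,000) is divided at the grandchildren's generation into 7 shares of ₹90,000. Jovan, Quilla, Efua, Ruthie, Hollis, and Vance each take ₹90,000. The remaining share for the deceased Vikram (₹90,000) is carried to the next generation.
That pool (₹90,000) is divided at the great-grandchildren's generation equally among Zofia and Nkechi: ₹45,000 each.

Ruthie receives ₹90,000.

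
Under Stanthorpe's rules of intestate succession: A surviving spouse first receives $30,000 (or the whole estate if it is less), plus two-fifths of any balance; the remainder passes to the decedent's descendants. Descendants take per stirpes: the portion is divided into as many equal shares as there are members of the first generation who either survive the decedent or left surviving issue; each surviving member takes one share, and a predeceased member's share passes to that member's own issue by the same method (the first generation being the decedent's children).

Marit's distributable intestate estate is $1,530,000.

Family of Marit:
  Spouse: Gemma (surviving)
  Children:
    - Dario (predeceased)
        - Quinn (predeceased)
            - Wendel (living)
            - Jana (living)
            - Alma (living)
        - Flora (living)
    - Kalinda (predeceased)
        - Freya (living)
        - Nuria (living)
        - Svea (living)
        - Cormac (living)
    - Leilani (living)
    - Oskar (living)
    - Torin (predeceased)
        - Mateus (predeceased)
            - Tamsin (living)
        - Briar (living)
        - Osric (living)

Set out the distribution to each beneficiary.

Gemma: $630,000; Wendel: $30,000; Jana: $30,000; Alma: $30,000; Flora: $90,000; Freya: $45,000; Nuria: $45,000; Svea: $45,000; Cormac: $45,000; Leilani: $180,000; Oskar: $180,000; Tamsin: $60,000; Briar: $60,000; Osric: $60,000

Gemma first takes $30,000, leaving a balance of $1,500,000. Gemma then takes two-fifths of the balance ($600,000), for a total of $630,000. The remaining $900,000 passes to the descendants.
The descendants' portion ($900,000) is divided into 5 shares of $180,000: Leilani and Oskar each take $180,000; Dario's $180,000 share passes to Dario's issue; Kalinda's $180,000 share passes to Kalinda's issue; Torin's $180,000 share passes to Torin's issue.
Dario's share ($180,000) is divided into 2 shares of $90,000: Flora takes $90,000; Quinn's $90,000 share passes to Quinn's issue.
Quinn's share ($90,000) is divided into 3 shares of $30,000: Wendel, Jana, and Alma each take $30,000.
Kalinda's share ($180,000) is divided into 4 shares of $45,000: Freya, Nuria, Svea, and Cormac each take $45,000.
Torin's share ($180,000) is divided into 3 shares of $60,000: Briar and Osric each take $60,000; Mateus's $60,000 share passes to Mateus's issue.
Mateus's share ($60,000) passes entirely to Tamsin.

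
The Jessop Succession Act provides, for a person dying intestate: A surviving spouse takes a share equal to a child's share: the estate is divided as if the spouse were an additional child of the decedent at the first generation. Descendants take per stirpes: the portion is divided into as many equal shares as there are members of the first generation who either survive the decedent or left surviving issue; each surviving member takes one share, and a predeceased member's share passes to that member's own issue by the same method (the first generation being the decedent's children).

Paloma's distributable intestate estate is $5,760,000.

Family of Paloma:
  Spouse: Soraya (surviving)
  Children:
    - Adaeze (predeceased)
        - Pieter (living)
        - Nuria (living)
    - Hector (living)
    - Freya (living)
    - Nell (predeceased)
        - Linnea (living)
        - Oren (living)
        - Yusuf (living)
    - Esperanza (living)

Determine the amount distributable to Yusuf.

Yusuf receives $320,000.

The spouse counts as an additional share at the children's level, so there are 6 primary shares of $960,000. Soraya takes one such share ($960,000).
The children's combined portion ($4,800,000) is divided into 5 shares of $960,000: Hector, Freya, and Esperanza each take $960,000; Adaeze's $960,000 share passes to Adaeze's issue; Nell's $960,000 share passes to Nell's issue.
Adaeze's share ($960,000) is divided into 2 shares of $480,000: Pieter and Nuria each take $480,000.
Nell's share ($960,000) is divided into 3 shares of $320,000: Linnea, Oren, and Yusuf each take $320,000.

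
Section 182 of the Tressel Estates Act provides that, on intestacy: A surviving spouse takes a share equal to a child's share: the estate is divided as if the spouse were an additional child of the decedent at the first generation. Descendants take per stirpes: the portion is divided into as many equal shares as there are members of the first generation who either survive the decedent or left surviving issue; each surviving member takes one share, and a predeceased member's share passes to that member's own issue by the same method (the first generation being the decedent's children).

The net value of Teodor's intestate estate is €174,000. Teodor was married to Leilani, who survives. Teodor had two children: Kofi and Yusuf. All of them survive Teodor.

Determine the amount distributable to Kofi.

The spouse counts as an additional share at the children's level, so there are 3 primary shares of €58,000. Leilani takes one such share (€58,000).
The children's combined portion (€116,000) is divided into 2 shares of €58,000: Kofi and Yusuf each take €58,000.

Kofi receives €58,000.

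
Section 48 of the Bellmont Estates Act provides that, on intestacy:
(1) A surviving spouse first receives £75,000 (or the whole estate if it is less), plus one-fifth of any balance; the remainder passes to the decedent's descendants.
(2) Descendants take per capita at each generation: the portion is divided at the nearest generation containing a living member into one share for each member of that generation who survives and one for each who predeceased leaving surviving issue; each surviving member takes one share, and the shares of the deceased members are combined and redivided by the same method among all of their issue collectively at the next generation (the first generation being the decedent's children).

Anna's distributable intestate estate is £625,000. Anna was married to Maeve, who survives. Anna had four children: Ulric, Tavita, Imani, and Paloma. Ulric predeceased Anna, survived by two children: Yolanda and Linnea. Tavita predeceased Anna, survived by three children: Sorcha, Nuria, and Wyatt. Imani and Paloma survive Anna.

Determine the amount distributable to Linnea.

Linnea receives £44,000.

Maeve first takes £75,000, leaving a balance of £550,000. Maeve then takes one-fifth of the balance (£110,000), for a total of £185,000. The remaining £440,000 passes to the descendants.
The descendants' portion (£440,000) is divided at the children's generation into 4 shares of £110,000. Imani and Paloma each take £110,000. The 2 shares of the deceased (Ulric and Tavita) are combined into a pool of £220,000.
That pool (£220,000) is divided at the grandchildren's generation equally among Yolanda, Linnea, Sorcha, Nuria, and Wyatt: £44,000 each.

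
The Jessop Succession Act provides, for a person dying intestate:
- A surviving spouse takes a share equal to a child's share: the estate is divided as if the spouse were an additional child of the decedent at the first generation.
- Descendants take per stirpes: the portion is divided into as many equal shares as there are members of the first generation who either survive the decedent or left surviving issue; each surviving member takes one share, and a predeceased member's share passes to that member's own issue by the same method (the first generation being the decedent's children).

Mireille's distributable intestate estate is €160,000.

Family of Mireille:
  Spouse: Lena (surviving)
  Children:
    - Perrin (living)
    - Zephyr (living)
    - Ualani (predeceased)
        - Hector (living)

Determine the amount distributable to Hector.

The spouse counts as an additional share at the children's level, so there are 4 primary shares of €40,000. Lena takes one such share (€40,000).
The children's combined portion (€120,000) is divided into 3 shares of €40,000: Perrin and Zephyr each take €40,000; Ualani's €40,000 share passes to Ualani's issue.
Ualani's share (€40,000) passes entirely to Hector.

Hector receives €40,000.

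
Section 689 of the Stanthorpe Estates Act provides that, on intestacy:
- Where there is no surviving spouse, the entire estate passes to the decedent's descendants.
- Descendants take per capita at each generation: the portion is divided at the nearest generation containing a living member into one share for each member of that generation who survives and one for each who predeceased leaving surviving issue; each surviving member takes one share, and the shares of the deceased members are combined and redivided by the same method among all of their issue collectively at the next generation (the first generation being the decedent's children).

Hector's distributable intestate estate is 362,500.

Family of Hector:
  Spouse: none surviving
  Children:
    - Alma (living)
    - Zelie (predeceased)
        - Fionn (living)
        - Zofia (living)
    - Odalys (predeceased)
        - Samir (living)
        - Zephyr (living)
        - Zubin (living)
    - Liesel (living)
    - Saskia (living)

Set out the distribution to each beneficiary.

The entire 362,500 passes to the descendants.
That amount (362,500) is divided at the children's generation into 5 shares of 72,500. Alma, Liesel, and Saskia each take 72,500. The 2 shares of the deceased (Zelie and Odalys) are combined into a pool of 145,000.
That pool (145,000) is divided at the grandchildren's generation equally among Fionn, Zofia, Samir, Zephyr, and Zubin: 29,000 each.

Alma: 72,500; Fionn: 29,000; Zofia: 29,000; Samir: 29,000; Zephyr: 29,000; Zubin: 29,000; Liesel: 72,500; Saskia: 72,500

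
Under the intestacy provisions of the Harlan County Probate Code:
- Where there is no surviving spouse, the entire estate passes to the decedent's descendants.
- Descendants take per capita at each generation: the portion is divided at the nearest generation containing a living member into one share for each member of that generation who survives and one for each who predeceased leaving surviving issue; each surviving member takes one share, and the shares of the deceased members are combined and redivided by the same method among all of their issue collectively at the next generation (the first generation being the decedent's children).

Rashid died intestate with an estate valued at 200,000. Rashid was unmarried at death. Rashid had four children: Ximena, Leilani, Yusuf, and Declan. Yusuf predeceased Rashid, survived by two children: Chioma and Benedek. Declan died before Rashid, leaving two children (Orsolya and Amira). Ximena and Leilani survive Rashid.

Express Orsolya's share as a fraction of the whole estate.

The entire 200,000 passes to the descendants.
That amount (200,000) is divided at the children's generation into 4 shares of 50,000. Ximena and Leilani each take 50,000. The 2 shares of the deceased (Yusuf and Declan) are combined into a pool of 100,000.
That pool (100,000) is divided at the grandchildren's generation equally among Chioma, Benedek, Orsolya, and Amira: 25,000 each.

Orsolya receives 1/8 of the estate.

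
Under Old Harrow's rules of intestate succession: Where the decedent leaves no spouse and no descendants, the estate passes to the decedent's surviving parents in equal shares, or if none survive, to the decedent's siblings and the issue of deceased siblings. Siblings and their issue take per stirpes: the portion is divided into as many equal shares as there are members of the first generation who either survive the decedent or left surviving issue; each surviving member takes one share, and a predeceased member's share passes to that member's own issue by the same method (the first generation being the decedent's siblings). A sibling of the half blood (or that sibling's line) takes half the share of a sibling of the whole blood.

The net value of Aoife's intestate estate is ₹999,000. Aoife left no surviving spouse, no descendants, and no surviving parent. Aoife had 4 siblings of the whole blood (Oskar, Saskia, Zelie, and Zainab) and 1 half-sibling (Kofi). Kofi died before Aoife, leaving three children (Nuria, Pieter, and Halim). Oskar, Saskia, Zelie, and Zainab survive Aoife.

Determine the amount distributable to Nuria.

Nuria receives ₹37,000.

The entire ₹999,000 passes to the siblings and their issue.
Counting each half-blood sibling's line as half a unit, there are 9/2 units in ₹999,000, so one unit is ₹222,000. Whole-blood lines (Oskar, Saskia, Zelie, and Zainab) take ₹222,000 each; half-blood lines (Kofi) take ₹111,000 each.
Kofi's share (₹111,000) is divided into 3 shares of ₹37,000: Nuria, Pieter, and Halim each take ₹37,000.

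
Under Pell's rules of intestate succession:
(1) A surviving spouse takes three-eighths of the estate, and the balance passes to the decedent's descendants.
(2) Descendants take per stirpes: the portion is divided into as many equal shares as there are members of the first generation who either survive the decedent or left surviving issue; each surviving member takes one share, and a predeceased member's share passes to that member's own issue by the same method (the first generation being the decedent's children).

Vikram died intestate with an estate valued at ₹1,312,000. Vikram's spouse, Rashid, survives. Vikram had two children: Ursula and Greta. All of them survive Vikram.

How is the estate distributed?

Rashid takes three-eighths of ₹1,312,000 = ₹492,000. The remaining ₹820,000 passes to the descendants.
The descendants' portion (₹820,000) is divided into 2 shares of ₹410,000: Ursula and Greta each take ₹410,000.

Rashid: ₹492,000; Ursula: ₹410,000; Greta: ₹410,000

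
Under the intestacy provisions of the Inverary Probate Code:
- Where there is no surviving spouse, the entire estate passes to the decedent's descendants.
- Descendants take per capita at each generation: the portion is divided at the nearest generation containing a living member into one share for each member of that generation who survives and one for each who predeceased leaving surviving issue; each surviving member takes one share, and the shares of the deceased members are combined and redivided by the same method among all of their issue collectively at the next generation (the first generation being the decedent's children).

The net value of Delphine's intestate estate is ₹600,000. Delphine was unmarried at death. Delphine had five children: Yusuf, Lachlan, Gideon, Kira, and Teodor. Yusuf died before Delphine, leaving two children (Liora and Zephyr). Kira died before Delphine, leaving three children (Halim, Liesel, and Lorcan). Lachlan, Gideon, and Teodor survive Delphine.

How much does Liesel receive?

Liesel receives ₹48,000.

The entire ₹600,000 passes to the descendants.
That amount (₹600,000) is divided at the children's generation into 5 shares of ₹120,000. Lachlan, Gideon, and Teodor each take ₹120,000. The 2 shares of the deceased (Yusuf and Kira) are combined into a pool of ₹240,000.
That pool (₹240,000) is divided at the grandchildren's generation equally among Liora, Zephyr, Halim, Liesel, and Lorcan: ₹48,000 each.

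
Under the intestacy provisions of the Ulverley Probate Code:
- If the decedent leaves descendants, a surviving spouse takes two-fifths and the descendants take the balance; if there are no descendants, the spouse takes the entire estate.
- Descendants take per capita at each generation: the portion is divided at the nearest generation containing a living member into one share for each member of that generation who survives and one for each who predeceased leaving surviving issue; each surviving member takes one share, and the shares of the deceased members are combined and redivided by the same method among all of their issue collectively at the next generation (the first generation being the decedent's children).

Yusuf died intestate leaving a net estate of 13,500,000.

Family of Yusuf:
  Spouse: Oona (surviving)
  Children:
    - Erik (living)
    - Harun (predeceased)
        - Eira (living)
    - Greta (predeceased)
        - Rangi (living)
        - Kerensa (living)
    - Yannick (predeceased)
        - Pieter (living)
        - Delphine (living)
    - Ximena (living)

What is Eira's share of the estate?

Eira receives 972,000.

Oona takes two-fifths of 13,500,000 = 5,400,000. The remaining 8,100,000 passes to the descendants.
The descendants' portion (8,100,000) is divided at the children's generation into 5 shares of 1,620,000. Erik and Ximena each take 1,620,000. The 3 shares of the deceased (Harun, Greta, and Yannick) are combined into a pool of 4,860,000.
That pool (4,860,000) is divided at the grandchildren's generation equally among Eira, Rangi, Kerensa, Pieter, and Delphine: 972,000 each.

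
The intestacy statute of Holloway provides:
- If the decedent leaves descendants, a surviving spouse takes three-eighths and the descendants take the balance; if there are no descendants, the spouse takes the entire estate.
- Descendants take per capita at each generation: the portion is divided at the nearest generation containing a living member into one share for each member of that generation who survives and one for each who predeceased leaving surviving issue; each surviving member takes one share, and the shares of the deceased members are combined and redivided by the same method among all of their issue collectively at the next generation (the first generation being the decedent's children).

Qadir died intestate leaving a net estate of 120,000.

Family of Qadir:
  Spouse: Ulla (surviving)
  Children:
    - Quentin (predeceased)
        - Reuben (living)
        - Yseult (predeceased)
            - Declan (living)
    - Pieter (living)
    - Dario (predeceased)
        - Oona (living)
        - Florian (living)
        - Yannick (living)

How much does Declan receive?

Ulla takes three-eighths of 120,000 = 45,000. The remaining 75,000 passes to the descendants.
The descendants' portion (75,000) is divided at the children's generation into 3 shares of 25,000. Pieter takes 25,000. The 2 shares of the deceased (Quentin and Dario) are combined into a pool of 50,000.
That pool (50,000) is divided at the grandchildren's generation into 5 shares of 10,000. Reuben, Oona, Florian, and Yannick each take 10,000. The remaining share for the deceased Yseult (10,000) is carried to the next generation.
That pool (10,000) passes entirely to Declan, the sole taker at the great-grandchildren's generation.

Declan receives 10,000.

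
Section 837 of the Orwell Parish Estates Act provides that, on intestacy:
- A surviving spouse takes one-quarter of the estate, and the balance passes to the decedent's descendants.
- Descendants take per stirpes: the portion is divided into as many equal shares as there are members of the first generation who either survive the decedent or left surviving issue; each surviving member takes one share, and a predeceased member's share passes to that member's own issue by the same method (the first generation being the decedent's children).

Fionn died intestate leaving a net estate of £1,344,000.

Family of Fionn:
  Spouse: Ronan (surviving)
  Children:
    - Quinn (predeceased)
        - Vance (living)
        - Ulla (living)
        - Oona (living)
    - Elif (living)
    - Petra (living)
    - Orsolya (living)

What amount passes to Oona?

Oona receives £84,000.

Ronan takes one-quarter of £1,344,000 = £336,000. The remaining £1,008,000 passes to the descendants.
The descendants' portion (£1,008,000) is divided into 4 shares of £252,000: Elif, Petra, and Orsolya each take £252,000; Quinn's £252,000 share passes to Quinn's issue.
Quinn's share (£252,000) is divided into 3 shares of £84,000: Vance, Ulla, and Oona each take £84,000.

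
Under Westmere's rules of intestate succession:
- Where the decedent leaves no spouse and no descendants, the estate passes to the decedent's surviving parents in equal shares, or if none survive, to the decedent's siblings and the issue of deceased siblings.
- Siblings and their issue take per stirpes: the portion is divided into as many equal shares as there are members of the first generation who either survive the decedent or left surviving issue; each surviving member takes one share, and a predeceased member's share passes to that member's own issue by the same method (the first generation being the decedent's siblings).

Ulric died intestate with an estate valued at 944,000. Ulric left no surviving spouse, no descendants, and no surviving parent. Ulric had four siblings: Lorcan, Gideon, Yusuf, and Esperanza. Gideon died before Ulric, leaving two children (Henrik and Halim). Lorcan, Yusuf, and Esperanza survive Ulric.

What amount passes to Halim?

The entire 944,000 passes to the siblings and their issue.
That amount (944,000) is divided into 4 shares of 236,000: Lorcan, Yusuf, and Esperanza each take 236,000; Gideon's 236,000 share passes to Gideon's issue.
Gideon's share (236,000) is divided into 2 shares of 118,000: Henrik and Halim each take 118,000.

Halim receives 118,000.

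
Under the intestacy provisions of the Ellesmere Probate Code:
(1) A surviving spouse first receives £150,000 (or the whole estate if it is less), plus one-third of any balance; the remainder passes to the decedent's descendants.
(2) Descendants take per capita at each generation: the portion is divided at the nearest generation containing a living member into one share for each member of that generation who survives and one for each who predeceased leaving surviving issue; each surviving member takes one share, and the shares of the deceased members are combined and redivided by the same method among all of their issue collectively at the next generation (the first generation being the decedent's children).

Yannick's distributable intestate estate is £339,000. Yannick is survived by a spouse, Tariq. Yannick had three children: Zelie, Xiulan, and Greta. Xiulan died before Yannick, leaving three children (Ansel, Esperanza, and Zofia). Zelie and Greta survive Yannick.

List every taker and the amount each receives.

Tariq first takes £150,000, leaving a balance of £189,000. Tariq then takes one-third of the balance (£63,000), for a total of £213,000. The remaining £126,000 passes to the descendants.
The descendants' portion (£126,000) is divided at the children's generation into 3 shares of £42,000. Zelie and Greta each take £42,000. The remaining share for the deceased Xiulan (£42,000) is carried to the next generation.
That pool (£42,000) is divided at the grandchildren's generation equally among Ansel, Esperanza, and Zofia: £14,000 each.

Tariq: £213,000; Zelie: £42,000; Ansel: £14,000; Esperanza: £14,000; Zofia: £14,000; Greta: £42,000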